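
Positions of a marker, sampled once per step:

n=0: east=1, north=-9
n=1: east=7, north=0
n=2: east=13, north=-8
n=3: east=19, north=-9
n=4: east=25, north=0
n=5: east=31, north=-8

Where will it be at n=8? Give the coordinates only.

east=49, north=-8

East: linear, +6 per step → 49 at step 8.
North: cycles through -9, 0, -8 every 3 steps. Step 8 lands at position 2 of the cycle → -8.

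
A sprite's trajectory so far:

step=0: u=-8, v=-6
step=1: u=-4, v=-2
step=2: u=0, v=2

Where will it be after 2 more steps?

Each step adds (+4,+4) to the position.
step 3: u=0, v=2 + (+4,+4) → u=4, v=6
step 4: u=4, v=6 + (+4,+4) → u=8, v=10

u=8, v=10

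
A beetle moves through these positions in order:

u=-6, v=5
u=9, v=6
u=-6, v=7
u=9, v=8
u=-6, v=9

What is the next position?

The u coordinate repeats the cycle [-6, 9] with period 2; step 5 mod 2 = 1, giving 9.
The v coordinate changes by +1 each step, so at step 5 it is 5 + 5·(1) = 10.

u=9, v=10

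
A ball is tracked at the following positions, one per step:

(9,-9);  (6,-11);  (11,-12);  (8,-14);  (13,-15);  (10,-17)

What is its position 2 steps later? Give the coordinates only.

Step-to-step displacements: (-3,-2), (+5,-1), (-3,-2), (+5,-1), (-3,-2) — a repeating cycle of length 2.
step 6: apply (+5,-1) → (15,-18)
step 7: apply (-3,-2) → (12,-20)

(12,-20)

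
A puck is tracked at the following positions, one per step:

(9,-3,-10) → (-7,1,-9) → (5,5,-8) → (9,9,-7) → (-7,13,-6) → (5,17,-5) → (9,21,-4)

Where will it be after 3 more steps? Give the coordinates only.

(9,33,-1)

The first coordinate repeats the cycle [9, -7, 5] with period 3; step 9 mod 3 = 0, giving 9.
The second coordinate changes by +4 each step, so at step 9 it is -3 + 9·(4) = 33.
The third coordinate changes by +1 each step, so at step 9 it is -10 + 9·(1) = -1.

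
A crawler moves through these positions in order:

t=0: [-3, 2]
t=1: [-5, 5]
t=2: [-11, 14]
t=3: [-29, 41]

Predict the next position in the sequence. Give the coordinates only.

[-83, 122]

Step-to-step displacements: [-2, +3], [-6, +9], [-18, +27]; each is 3× the previous.
step 4: [-29, 41] + [-54, +81] → [-83, 122]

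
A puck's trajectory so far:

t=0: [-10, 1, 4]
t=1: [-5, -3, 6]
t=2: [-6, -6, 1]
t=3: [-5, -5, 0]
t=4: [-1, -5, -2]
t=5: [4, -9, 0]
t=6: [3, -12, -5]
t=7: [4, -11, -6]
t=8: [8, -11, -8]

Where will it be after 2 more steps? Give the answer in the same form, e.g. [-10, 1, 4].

Differencing gives [+5, -4, +2], [-1, -3, -5], [+1, +1, -1], [+4, +0, -2], [+5, -4, +2], [-1, -3, -5], [+1, +1, -1], [+4, +0, -2]. This is the pattern [+5, -4, +2], [-1, -3, -5], [+1, +1, -1], [+4, +0, -2] repeated.
step 9: apply [+5, -4, +2] → [13, -15, -6]
step 10: apply [-1, -3, -5] → [12, -18, -11]

[12, -18, -11]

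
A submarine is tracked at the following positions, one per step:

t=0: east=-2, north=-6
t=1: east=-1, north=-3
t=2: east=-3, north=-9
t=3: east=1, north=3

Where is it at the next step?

east=-7, north=-21

Consecutive displacements (+1, +3), (-2, -6), (+4, +12) scale by a factor of -2 each step.
step 4: east=1, north=3 + (-8, -24) → east=-7, north=-21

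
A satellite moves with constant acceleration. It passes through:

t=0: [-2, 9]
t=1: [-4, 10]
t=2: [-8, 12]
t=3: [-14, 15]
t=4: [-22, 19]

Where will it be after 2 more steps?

Successive displacements: [-2, +1], [-4, +2], [-6, +3], [-8, +4] — each changes by [-2, +1].
step 5: [-22, 19] + [-10, +5] → [-32, 24]
step 6: [-32, 24] + [-12, +6] → [-44, 30]

[-44, 30]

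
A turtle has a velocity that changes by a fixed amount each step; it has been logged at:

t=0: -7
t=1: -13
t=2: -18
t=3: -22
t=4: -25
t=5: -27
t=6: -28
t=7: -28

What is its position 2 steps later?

-25

First differences are -6, -5, -4, -3, -2, -1, +0; their common second difference is +1 (constant acceleration).
step 8: -28 + 1 → -27
step 9: -27 + 2 → -25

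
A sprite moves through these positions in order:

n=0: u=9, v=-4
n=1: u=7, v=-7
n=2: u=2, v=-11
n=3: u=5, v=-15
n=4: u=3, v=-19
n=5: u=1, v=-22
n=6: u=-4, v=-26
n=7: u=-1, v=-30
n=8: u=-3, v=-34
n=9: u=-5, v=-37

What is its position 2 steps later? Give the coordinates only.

u=-7, v=-45

The moves between consecutive positions are (-2,-3), (-5,-4), (+3,-4), (-2,-4), (-2,-3), (-5,-4), (+3,-4), (-2,-4), (-2,-3); they repeat the 4-cycle [(-2,-3), (-5,-4), (+3,-4), (-2,-4)].
step 10: apply (-5,-4) → u=-10, v=-41
step 11: apply (+3,-4) → u=-7, v=-45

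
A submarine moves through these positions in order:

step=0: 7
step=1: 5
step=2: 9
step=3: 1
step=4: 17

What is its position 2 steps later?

Consecutive displacements -2, +4, -8, +16 scale by a factor of -2 each step.
step 5: 17 − 32 → -15
step 6: -15 + 64 → 49

49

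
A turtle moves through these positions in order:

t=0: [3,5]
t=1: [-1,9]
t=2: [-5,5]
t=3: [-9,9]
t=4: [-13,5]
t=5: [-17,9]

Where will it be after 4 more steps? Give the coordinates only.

[-33,9]

First: linear, -4 per step → -33 at step 9.
Second: cycles through 5, 9 every 2 steps. Step 9 lands at position 1 of the cycle → 9.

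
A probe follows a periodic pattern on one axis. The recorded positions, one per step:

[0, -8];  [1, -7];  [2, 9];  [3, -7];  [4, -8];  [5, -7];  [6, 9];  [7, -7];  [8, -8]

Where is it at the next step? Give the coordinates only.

[9, -7]

The first coordinate changes by +1 each step, so at step 9 it is 0 + 9·(1) = 9.
The second coordinate repeats the cycle [-8, -7, 9, -7] with period 4; step 9 mod 4 = 1, giving -7.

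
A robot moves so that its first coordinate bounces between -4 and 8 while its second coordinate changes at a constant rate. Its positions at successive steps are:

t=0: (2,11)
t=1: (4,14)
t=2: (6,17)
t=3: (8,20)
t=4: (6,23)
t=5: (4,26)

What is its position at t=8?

(-2,35)

The first coordinate travels 2 per step and bounces off the walls at -4 and 8.
  step 6: 4 → 2
  step 7: 2 → 0
  step 8: 0 → -2
The second coordinate changes by +3 each step: at step 8 it is 35.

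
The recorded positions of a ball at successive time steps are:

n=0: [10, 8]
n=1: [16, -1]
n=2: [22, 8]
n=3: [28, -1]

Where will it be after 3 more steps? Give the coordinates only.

First: linear, +6 per step → 46 at step 6.
Second: cycles through 8, -1 every 2 steps. Step 6 lands at position 0 of the cycle → 8.

[46, 8]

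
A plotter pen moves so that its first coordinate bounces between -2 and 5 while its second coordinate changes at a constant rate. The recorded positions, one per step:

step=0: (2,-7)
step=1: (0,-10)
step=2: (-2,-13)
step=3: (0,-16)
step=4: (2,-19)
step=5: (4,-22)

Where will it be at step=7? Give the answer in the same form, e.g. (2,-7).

(2,-28)

The first coordinate reflects between -2 and 5, moving 2 per step.
  step 6: 4 → 4
  step 7: 4 → 2
The second coordinate changes by -3 each step: at step 7 it is -28.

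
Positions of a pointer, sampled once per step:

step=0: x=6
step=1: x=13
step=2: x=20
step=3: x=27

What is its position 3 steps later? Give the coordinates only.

The position changes by +7 every step.
step 4: 27 + 7 → x=34
step 5: 34 + 7 → x=41
step 6: 41 + 7 → x=48

x=48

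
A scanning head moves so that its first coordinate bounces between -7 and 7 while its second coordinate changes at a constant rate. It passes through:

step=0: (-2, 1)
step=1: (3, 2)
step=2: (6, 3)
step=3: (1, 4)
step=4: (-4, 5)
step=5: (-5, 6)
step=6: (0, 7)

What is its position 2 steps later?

(4, 9)

The first coordinate travels 5 per step and bounces off the walls at -7 and 7.
  step 7: 0 → 5
  step 8: 5 → 4
The second coordinate changes by +1 each step: at step 8 it is 9.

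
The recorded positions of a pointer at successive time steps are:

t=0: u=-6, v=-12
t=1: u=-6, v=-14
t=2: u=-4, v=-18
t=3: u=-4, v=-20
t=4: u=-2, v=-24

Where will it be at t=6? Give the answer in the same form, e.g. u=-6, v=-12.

Step-to-step displacements: (+0, -2), (+2, -4), (+0, -2), (+2, -4) — a repeating cycle of length 2.
step 5: apply (+0, -2) → u=-2, v=-26
step 6: apply (+2, -4) → u=0, v=-30

u=0, v=-30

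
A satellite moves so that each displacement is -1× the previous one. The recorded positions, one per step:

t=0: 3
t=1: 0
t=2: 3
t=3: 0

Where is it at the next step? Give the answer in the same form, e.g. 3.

The jumps are -3, +3, -3 — a geometric progression with ratio -1.
step 4: 0 + 3 → 3

3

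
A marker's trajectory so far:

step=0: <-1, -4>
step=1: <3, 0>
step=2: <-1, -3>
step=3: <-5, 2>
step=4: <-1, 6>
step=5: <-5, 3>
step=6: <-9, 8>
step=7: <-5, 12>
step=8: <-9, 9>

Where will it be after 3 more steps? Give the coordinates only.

<-13, 15>

Step-to-step displacements: <+4, +4>, <-4, -3>, <-4, +5>, <+4, +4>, <-4, -3>, <-4, +5>, <+4, +4>, <-4, -3> — a repeating cycle of length 3.
step 9: apply <-4, +5> → <-13, 14>
step 10: apply <+4, +4> → <-9, 18>
step 11: apply <-4, -3> → <-13, 15>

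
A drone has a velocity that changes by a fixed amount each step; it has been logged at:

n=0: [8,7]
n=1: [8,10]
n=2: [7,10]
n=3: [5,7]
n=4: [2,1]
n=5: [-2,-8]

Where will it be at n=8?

First differences are [+0,+3], [-1,+0], [-2,-3], [-3,-6], [-4,-9]; their common second difference is [-1,-3] (constant acceleration).
step 6: [-2,-8] + [-5,-12] → [-7,-20]
step 7: [-7,-20] + [-6,-15] → [-13,-35]
step 8: [-13,-35] + [-7,-18] → [-20,-53]

[-20,-53]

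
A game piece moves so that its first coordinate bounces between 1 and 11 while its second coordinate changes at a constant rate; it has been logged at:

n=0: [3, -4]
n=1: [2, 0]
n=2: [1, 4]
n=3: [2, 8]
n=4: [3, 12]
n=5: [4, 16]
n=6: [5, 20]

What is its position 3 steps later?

The first coordinate travels 1 per step and bounces off the walls at 1 and 11.
  step 7: 5 → 6
  step 8: 6 → 7
  step 9: 7 → 8
The second coordinate changes by +4 each step: at step 9 it is 32.

[8, 32]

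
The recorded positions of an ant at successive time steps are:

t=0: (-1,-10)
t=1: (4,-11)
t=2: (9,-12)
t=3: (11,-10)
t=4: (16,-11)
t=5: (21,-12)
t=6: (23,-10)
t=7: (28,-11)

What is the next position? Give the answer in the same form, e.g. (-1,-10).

(33,-12)

Differencing gives (+5,-1), (+5,-1), (+2,+2), (+5,-1), (+5,-1), (+2,+2), (+5,-1). This is the pattern (+5,-1), (+5,-1), (+2,+2) repeated.
step 8: apply (+5,-1) → (33,-12)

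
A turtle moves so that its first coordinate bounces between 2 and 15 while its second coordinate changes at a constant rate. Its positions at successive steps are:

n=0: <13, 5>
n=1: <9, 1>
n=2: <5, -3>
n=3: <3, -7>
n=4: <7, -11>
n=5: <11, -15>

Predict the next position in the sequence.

<15, -19>

The first coordinate reflects between 2 and 15, moving 4 per step.
  step 6: 11 → 15
The second coordinate changes by -4 each step: at step 6 it is -19.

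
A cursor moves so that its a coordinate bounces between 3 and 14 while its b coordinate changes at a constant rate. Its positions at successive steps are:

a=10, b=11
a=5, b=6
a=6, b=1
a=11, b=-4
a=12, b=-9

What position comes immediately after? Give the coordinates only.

a=7, b=-14

The a coordinate reflects between 3 and 14, moving 5 per step.
  step 5: 12 → 7
The b coordinate changes by -5 each step: at step 5 it is -14.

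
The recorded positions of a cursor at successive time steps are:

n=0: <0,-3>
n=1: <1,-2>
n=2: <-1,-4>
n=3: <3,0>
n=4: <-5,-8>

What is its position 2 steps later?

The jumps are <+1,+1>, <-2,-2>, <+4,+4>, <-8,-8> — a geometric progression with ratio -2.
step 5: <-5,-8> + <+16,+16> → <11,8>
step 6: <11,8> + <-32,-32> → <-21,-24>

<-21,-24>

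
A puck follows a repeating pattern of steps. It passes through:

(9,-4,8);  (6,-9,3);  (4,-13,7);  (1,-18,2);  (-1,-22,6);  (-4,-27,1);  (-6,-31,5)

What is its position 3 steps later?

Differencing gives (-3,-5,-5), (-2,-4,+4), (-3,-5,-5), (-2,-4,+4), (-3,-5,-5), (-2,-4,+4). This is the pattern (-3,-5,-5), (-2,-4,+4) repeated.
step 7: apply (-3,-5,-5) → (-9,-36,0)
step 8: apply (-2,-4,+4) → (-11,-40,4)
step 9: apply (-3,-5,-5) → (-14,-45,-1)

(-14,-45,-1)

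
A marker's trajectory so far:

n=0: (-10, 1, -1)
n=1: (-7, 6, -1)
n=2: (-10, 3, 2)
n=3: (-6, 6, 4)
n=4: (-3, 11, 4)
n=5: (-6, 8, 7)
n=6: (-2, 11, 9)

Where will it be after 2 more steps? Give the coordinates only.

Differencing gives (+3, +5, +0), (-3, -3, +3), (+4, +3, +2), (+3, +5, +0), (-3, -3, +3), (+4, +3, +2). This is the pattern (+3, +5, +0), (-3, -3, +3), (+4, +3, +2) repeated.
step 7: apply (+3, +5, +0) → (1, 16, 9)
step 8: apply (-3, -3, +3) → (-2, 13, 12)

(-2, 13, 12)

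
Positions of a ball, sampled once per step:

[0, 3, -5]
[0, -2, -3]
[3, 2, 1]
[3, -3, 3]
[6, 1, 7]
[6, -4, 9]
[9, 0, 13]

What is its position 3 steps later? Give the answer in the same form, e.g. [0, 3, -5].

[12, -6, 21]

Step-to-step displacements: [+0, -5, +2], [+3, +4, +4], [+0, -5, +2], [+3, +4, +4], [+0, -5, +2], [+3, +4, +4] — a repeating cycle of length 2.
step 7: apply [+0, -5, +2] → [9, -5, 15]
step 8: apply [+3, +4, +4] → [12, -1, 19]
step 9: apply [+0, -5, +2] → [12, -6, 21]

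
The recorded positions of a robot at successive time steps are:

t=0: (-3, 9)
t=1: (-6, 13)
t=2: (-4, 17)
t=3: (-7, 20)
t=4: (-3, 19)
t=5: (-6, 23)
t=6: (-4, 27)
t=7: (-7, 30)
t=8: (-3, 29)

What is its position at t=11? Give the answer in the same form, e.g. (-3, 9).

(-7, 40)

Step-to-step displacements: (-3, +4), (+2, +4), (-3, +3), (+4, -1), (-3, +4), (+2, +4), (-3, +3), (+4, -1) — a repeating cycle of length 4.
step 9: apply (-3, +4) → (-6, 33)
step 10: apply (+2, +4) → (-4, 37)
step 11: apply (-3, +3) → (-7, 40)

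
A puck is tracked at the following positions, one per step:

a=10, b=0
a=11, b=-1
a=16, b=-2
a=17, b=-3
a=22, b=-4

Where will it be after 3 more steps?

a=29, b=-7

The moves between consecutive positions are (+1,-1), (+5,-1), (+1,-1), (+5,-1); they repeat the 2-cycle [(+1,-1), (+5,-1)].
step 5: apply (+1,-1) → a=23, b=-5
step 6: apply (+5,-1) → a=28, b=-6
step 7: apply (+1,-1) → a=29, b=-7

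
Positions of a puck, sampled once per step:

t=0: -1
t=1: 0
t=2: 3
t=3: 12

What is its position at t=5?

120

Step-to-step displacements: +1, +3, +9; each is 3× the previous.
step 4: 12 + 27 → 39
step 5: 39 + 81 → 120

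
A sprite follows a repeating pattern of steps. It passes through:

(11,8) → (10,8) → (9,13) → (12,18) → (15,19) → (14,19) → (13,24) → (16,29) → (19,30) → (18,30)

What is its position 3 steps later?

(23,41)

Step-to-step displacements: (-1,+0), (-1,+5), (+3,+5), (+3,+1), (-1,+0), (-1,+5), (+3,+5), (+3,+1), (-1,+0) — a repeating cycle of length 4.
step 10: apply (-1,+5) → (17,35)
step 11: apply (+3,+5) → (20,40)
step 12: apply (+3,+1) → (23,41)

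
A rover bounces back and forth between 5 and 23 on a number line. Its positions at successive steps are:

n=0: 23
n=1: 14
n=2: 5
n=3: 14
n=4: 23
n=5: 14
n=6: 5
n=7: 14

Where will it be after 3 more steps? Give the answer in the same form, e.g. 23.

5

The value travels 9 per step and bounces off the walls at 5 and 23.
  step 8: 14 → 23
  step 9: 23 → 14
  step 10: 14 → 5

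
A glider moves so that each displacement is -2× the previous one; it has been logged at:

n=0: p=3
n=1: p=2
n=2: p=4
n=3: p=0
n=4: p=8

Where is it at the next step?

The jumps are -1, +2, -4, +8 — a geometric progression with ratio -2.
step 5: 8 − 16 → p=-8

p=-8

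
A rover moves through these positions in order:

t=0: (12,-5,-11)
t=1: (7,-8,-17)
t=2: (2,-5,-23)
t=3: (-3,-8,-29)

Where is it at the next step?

(-8,-5,-35)

First: linear, -5 per step → -8 at step 4.
Second: cycles through -5, -8 every 2 steps. Step 4 lands at position 0 of the cycle → -5.
Third: linear, -6 per step → -35 at step 4.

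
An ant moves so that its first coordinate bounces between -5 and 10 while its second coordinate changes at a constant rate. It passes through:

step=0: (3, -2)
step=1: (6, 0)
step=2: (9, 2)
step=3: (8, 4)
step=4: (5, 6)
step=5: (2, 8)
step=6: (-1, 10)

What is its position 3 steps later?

(0, 16)

The first coordinate reflects between -5 and 10, moving 3 per step.
  step 7: -1 → -4
  step 8: -4 → -3
  step 9: -3 → 0
The second coordinate changes by +2 each step: at step 9 it is 16.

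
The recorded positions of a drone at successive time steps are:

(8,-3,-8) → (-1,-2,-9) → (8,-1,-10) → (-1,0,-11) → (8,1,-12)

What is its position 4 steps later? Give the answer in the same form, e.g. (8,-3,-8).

(8,5,-16)

First: cycles through 8, -1 every 2 steps. Step 8 lands at position 0 of the cycle → 8.
Second: linear, +1 per step → 5 at step 8.
Third: linear, -1 per step → -16 at step 8.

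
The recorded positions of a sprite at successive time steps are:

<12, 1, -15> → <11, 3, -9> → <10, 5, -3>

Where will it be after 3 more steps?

The position changes by <-1, +2, +6> every step.
step 3: <10, 5, -3> + <-1, +2, +6> → <9, 7, 3>
step 4: <9, 7, 3> + <-1, +2, +6> → <8, 9, 9>
step 5: <8, 9, 9> + <-1, +2, +6> → <7, 11, 15>

<7, 11, 15>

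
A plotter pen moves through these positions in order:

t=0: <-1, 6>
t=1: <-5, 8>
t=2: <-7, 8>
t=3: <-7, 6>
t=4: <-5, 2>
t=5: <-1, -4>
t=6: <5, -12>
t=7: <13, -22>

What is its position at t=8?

<23, -34>

Successive displacements: <-4, +2>, <-2, +0>, <+0, -2>, <+2, -4>, <+4, -6>, <+6, -8>, <+8, -10> — each changes by <+2, -2>.
step 8: <13, -22> + <+10, -12> → <23, -34>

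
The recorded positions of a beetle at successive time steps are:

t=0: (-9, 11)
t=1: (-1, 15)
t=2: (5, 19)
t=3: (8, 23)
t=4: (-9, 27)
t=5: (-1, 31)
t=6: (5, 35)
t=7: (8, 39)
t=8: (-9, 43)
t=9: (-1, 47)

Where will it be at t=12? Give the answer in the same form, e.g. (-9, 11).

(-9, 59)

First: cycles through -9, -1, 5, 8 every 4 steps. Step 12 lands at position 0 of the cycle → -9.
Second: linear, +4 per step → 59 at step 12.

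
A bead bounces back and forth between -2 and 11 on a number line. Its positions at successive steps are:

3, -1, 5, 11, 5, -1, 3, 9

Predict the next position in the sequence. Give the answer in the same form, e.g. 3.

The value reflects between -2 and 11, moving 6 per step.
  step 8: 9 → 7

7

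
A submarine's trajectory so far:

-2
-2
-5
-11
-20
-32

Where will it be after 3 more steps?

-86

Taking differences between consecutive positions: +0, -3, -6, -9, -12. These grow by -3 each step.
step 6: -32 − 15 → -47
step 7: -47 − 18 → -65
step 8: -65 − 21 → -86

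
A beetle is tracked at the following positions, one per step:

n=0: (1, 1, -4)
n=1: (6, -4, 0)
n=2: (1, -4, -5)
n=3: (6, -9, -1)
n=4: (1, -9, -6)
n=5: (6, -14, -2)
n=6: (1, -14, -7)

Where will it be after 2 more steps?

(1, -19, -8)

The moves between consecutive positions are (+5, -5, +4), (-5, +0, -5), (+5, -5, +4), (-5, +0, -5), (+5, -5, +4), (-5, +0, -5); they repeat the 2-cycle [(+5, -5, +4), (-5, +0, -5)].
step 7: apply (+5, -5, +4) → (6, -19, -3)
step 8: apply (-5, +0, -5) → (1, -19, -8)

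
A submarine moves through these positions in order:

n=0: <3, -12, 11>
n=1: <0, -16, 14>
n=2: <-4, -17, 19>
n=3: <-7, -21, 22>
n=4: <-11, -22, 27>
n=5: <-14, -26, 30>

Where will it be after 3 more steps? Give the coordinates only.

<-25, -32, 43>

The moves between consecutive positions are <-3, -4, +3>, <-4, -1, +5>, <-3, -4, +3>, <-4, -1, +5>, <-3, -4, +3>; they repeat the 2-cycle [<-3, -4, +3>, <-4, -1, +5>].
step 6: apply <-4, -1, +5> → <-18, -27, 35>
step 7: apply <-3, -4, +3> → <-21, -31, 38>
step 8: apply <-4, -1, +5> → <-25, -32, 43>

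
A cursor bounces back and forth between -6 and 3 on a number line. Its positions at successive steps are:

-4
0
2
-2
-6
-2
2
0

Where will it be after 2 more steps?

-4

The value travels 4 per step and bounces off the walls at -6 and 3.
  step 8: 0 → -4
  step 9: -4 → -4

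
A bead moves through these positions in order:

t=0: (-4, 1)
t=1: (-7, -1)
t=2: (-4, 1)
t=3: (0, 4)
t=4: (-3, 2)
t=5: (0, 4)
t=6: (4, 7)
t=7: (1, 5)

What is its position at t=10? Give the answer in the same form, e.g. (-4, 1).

Step-to-step displacements: (-3, -2), (+3, +2), (+4, +3), (-3, -2), (+3, +2), (+4, +3), (-3, -2) — a repeating cycle of length 3.
step 8: apply (+3, +2) → (4, 7)
step 9: apply (+4, +3) → (8, 10)
step 10: apply (-3, -2) → (5, 8)

(5, 8)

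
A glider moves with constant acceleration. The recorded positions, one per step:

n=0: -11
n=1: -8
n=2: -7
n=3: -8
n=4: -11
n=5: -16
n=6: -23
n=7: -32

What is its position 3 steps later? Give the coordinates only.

Taking differences between consecutive positions: +3, +1, -1, -3, -5, -7, -9. These grow by -2 each step.
step 8: -32 − 11 → -43
step 9: -43 − 13 → -56
step 10: -56 − 15 → -71

-71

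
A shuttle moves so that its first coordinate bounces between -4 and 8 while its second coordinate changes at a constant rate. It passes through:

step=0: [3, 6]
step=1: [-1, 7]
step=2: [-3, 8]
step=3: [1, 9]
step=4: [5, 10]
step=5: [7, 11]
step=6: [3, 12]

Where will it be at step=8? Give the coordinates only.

[-3, 14]

The first coordinate travels 4 per step and bounces off the walls at -4 and 8.
  step 7: 3 → -1
  step 8: -1 → -3
The second coordinate changes by +1 each step: at step 8 it is 14.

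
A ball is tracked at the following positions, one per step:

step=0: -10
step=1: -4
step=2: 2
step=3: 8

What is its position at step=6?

26

Each step adds +6 to the position.
step 4: 8 + 6 → 14
step 5: 14 + 6 → 20
step 6: 20 + 6 → 26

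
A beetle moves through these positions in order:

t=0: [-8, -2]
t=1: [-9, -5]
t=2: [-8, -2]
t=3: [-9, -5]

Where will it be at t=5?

[-9, -5]

Step-to-step displacements: [-1, -3], [+1, +3], [-1, -3]; each is -1× the previous.
step 4: [-9, -5] + [+1, +3] → [-8, -2]
step 5: [-8, -2] + [-1, -3] → [-9, -5]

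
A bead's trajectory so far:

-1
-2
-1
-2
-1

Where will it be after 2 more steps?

The jumps are -1, +1, -1, +1 — a geometric progression with ratio -1.
step 5: -1 − 1 → -2
step 6: -2 + 1 → -1

-1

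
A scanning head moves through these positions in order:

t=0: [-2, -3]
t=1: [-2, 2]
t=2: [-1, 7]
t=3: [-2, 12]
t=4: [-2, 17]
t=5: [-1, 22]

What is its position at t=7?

[-2, 32]

First: cycles through -2, -2, -1 every 3 steps. Step 7 lands at position 1 of the cycle → -2.
Second: linear, +5 per step → 32 at step 7.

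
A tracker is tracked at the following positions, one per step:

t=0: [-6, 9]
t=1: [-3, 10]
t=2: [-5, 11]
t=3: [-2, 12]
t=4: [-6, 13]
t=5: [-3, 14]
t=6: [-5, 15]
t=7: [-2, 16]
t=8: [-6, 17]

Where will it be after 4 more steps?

[-6, 21]

First: cycles through -6, -3, -5, -2 every 4 steps. Step 12 lands at position 0 of the cycle → -6.
Second: linear, +1 per step → 21 at step 12.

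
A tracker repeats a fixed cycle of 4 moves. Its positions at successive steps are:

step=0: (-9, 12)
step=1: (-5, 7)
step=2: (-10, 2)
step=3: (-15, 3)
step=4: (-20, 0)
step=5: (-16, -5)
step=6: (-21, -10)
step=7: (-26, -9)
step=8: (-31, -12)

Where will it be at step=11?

(-37, -21)

The moves between consecutive positions are (+4, -5), (-5, -5), (-5, +1), (-5, -3), (+4, -5), (-5, -5), (-5, +1), (-5, -3); they repeat the 4-cycle [(+4, -5), (-5, -5), (-5, +1), (-5, -3)].
step 9: apply (+4, -5) → (-27, -17)
step 10: apply (-5, -5) → (-32, -22)
step 11: apply (-5, +1) → (-37, -21)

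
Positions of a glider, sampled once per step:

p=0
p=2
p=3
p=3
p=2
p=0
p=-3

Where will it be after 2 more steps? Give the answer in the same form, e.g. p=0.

p=-12

Successive displacements: +2, +1, +0, -1, -2, -3 — each changes by -1.
step 7: -3 − 4 → p=-7
step 8: -7 − 5 → p=-12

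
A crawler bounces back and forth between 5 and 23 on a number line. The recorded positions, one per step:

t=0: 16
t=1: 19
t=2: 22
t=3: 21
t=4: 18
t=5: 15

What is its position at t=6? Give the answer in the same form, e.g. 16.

The value travels 3 per step and bounces off the walls at 5 and 23.
  step 6: 15 → 12

12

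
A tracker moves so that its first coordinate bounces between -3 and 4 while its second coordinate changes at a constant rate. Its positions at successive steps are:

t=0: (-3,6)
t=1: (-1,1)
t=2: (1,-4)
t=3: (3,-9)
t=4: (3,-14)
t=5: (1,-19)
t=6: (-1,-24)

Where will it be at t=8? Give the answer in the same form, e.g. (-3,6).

The first coordinate reflects between -3 and 4, moving 2 per step.
  step 7: -1 → -3
  step 8: -3 → -1
The second coordinate changes by -5 each step: at step 8 it is -34.

(-1,-34)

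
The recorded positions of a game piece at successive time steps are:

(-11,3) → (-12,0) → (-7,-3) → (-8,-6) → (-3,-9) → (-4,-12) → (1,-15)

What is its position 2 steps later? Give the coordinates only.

Differencing gives (-1,-3), (+5,-3), (-1,-3), (+5,-3), (-1,-3), (+5,-3). This is the pattern (-1,-3), (+5,-3) repeated.
step 7: apply (-1,-3) → (0,-18)
step 8: apply (+5,-3) → (5,-21)

(5,-21)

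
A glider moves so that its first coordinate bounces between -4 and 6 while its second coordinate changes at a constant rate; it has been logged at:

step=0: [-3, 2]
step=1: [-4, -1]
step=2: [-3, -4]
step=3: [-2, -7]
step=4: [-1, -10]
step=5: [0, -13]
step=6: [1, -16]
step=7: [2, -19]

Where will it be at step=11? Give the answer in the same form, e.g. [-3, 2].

[6, -31]

The first coordinate reflects between -4 and 6, moving 1 per step.
  step 8: 2 → 3
  step 9: 3 → 4
  step 10: 4 → 5
  step 11: 5 → 6
The second coordinate changes by -3 each step: at step 11 it is -31.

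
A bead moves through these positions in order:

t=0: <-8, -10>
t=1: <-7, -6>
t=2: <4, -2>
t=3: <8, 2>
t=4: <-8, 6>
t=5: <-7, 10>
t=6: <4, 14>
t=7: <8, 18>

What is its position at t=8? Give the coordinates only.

<-8, 22>

First: cycles through -8, -7, 4, 8 every 4 steps. Step 8 lands at position 0 of the cycle → -8.
Second: linear, +4 per step → 22 at step 8.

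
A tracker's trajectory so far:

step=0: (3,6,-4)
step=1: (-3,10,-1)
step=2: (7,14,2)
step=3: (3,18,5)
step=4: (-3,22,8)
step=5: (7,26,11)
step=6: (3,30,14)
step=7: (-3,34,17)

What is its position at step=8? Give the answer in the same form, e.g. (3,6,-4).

First: cycles through 3, -3, 7 every 3 steps. Step 8 lands at position 2 of the cycle → 7.
Second: linear, +4 per step → 38 at step 8.
Third: linear, +3 per step → 20 at step 8.

(7,38,20)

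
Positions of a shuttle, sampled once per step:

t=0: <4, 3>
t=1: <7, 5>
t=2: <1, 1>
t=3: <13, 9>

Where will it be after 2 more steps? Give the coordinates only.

<37, 25>

Consecutive displacements <+3, +2>, <-6, -4>, <+12, +8> scale by a factor of -2 each step.
step 4: <13, 9> + <-24, -16> → <-11, -7>
step 5: <-11, -7> + <+48, +32> → <37, 25>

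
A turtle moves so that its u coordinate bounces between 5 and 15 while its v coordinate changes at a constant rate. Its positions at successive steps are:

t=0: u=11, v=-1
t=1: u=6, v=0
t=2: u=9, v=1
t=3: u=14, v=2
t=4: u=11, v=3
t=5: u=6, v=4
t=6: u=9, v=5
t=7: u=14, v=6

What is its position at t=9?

u=6, v=8

The u coordinate reflects between 5 and 15, moving 5 per step.
  step 8: 14 → 11
  step 9: 11 → 6
The v coordinate changes by +1 each step: at step 9 it is 8.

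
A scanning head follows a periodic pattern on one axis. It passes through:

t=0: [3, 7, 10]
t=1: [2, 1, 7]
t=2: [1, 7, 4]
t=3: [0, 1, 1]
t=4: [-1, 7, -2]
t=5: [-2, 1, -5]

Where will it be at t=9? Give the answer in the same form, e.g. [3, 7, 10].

The first coordinate changes by -1 each step, so at step 9 it is 3 + 9·(-1) = -6.
The second coordinate repeats the cycle [7, 1] with period 2; step 9 mod 2 = 1, giving 1.
The third coordinate changes by -3 each step, so at step 9 it is 10 + 9·(-3) = -17.

[-6, 1, -17]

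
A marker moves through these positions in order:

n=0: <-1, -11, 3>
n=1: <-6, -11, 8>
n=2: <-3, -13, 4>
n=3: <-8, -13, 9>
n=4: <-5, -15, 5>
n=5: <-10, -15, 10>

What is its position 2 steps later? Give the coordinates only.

Differencing gives <-5, +0, +5>, <+3, -2, -4>, <-5, +0, +5>, <+3, -2, -4>, <-5, +0, +5>. This is the pattern <-5, +0, +5>, <+3, -2, -4> repeated.
step 6: apply <+3, -2, -4> → <-7, -17, 6>
step 7: apply <-5, +0, +5> → <-12, -17, 11>

<-12, -17, 11>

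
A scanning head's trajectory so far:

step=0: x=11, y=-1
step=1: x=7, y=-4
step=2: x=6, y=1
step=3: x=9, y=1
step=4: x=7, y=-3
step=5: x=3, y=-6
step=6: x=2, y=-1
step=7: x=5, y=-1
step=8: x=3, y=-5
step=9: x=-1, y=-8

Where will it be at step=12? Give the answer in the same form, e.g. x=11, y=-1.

x=-1, y=-7

Differencing gives (-4, -3), (-1, +5), (+3, +0), (-2, -4), (-4, -3), (-1, +5), (+3, +0), (-2, -4), (-4, -3). This is the pattern (-4, -3), (-1, +5), (+3, +0), (-2, -4) repeated.
step 10: apply (-1, +5) → x=-2, y=-3
step 11: apply (+3, +0) → x=1, y=-3
step 12: apply (-2, -4) → x=-1, y=-7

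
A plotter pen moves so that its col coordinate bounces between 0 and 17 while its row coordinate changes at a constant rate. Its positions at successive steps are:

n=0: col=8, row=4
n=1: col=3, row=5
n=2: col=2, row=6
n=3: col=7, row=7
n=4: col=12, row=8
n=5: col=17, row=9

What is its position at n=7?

col=7, row=11

The col coordinate travels 5 per step and bounces off the walls at 0 and 17.
  step 6: 17 → 12
  step 7: 12 → 7
The row coordinate changes by +1 each step: at step 7 it is 11.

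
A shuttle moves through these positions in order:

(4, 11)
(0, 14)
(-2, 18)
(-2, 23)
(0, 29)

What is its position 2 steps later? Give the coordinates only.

First differences are (-4, +3), (-2, +4), (+0, +5), (+2, +6); their common second difference is (+2, +1) (constant acceleration).
step 5: (0, 29) + (+4, +7) → (4, 36)
step 6: (4, 36) + (+6, +8) → (10, 44)

(10, 44)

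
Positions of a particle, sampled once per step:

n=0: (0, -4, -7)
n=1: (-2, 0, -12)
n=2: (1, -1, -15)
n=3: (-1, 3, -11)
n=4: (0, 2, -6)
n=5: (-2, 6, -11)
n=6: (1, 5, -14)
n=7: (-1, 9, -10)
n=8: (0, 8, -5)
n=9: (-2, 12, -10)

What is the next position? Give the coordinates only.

(1, 11, -13)

The moves between consecutive positions are (-2, +4, -5), (+3, -1, -3), (-2, +4, +4), (+1, -1, +5), (-2, +4, -5), (+3, -1, -3), (-2, +4, +4), (+1, -1, +5), (-2, +4, -5); they repeat the 4-cycle [(-2, +4, -5), (+3, -1, -3), (-2, +4, +4), (+1, -1, +5)].
step 10: apply (+3, -1, -3) → (1, 11, -13)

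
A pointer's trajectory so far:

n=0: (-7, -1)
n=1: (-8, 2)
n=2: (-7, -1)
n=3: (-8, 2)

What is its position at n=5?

(-8, 2)

The jumps are (-1, +3), (+1, -3), (-1, +3) — a geometric progression with ratio -1.
step 4: (-8, 2) + (+1, -3) → (-7, -1)
step 5: (-7, -1) + (-1, +3) → (-8, 2)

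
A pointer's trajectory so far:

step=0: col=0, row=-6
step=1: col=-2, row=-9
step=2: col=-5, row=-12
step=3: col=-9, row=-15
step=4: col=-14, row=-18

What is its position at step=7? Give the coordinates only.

Taking differences between consecutive positions: (-2, -3), (-3, -3), (-4, -3), (-5, -3). These grow by (-1, +0) each step.
step 5: col=-14, row=-18 + (-6, -3) → col=-20, row=-21
step 6: col=-20, row=-21 + (-7, -3) → col=-27, row=-24
step 7: col=-27, row=-24 + (-8, -3) → col=-35, row=-27

col=-35, row=-27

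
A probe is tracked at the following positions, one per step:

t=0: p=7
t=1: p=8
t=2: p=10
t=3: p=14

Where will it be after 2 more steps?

Consecutive displacements +1, +2, +4 scale by a factor of 2 each step.
step 4: 14 + 8 → p=22
step 5: 22 + 16 → p=38

p=38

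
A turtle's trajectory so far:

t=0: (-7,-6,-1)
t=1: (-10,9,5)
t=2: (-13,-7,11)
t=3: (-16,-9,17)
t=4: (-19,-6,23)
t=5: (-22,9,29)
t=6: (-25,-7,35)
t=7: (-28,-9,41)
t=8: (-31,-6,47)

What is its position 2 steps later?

(-37,-7,59)

First: linear, -3 per step → -37 at step 10.
Second: cycles through -6, 9, -7, -9 every 4 steps. Step 10 lands at position 2 of the cycle → -7.
Third: linear, +6 per step → 59 at step 10.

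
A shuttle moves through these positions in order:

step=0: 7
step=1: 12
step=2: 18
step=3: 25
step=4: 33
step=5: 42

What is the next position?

First differences are +5, +6, +7, +8, +9; their common second difference is +1 (constant acceleration).
step 6: 42 + 10 → 52

52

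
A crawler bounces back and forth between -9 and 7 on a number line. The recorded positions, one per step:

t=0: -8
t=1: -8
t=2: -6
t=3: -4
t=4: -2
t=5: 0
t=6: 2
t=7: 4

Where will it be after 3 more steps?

The value reflects between -9 and 7, moving 2 per step.
  step 8: 4 → 6
  step 9: 6 → 6
  step 10: 6 → 4

4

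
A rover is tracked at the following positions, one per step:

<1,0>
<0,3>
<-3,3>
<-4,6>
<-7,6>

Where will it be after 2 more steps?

Step-to-step displacements: <-1,+3>, <-3,+0>, <-1,+3>, <-3,+0> — a repeating cycle of length 2.
step 5: apply <-1,+3> → <-8,9>
step 6: apply <-3,+0> → <-11,9>

<-11,9>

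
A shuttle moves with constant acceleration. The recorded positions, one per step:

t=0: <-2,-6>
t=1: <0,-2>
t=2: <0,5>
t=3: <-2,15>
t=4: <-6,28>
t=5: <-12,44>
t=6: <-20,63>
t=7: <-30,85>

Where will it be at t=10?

<-72,169>

Taking differences between consecutive positions: <+2,+4>, <+0,+7>, <-2,+10>, <-4,+13>, <-6,+16>, <-8,+19>, <-10,+22>. These grow by <-2,+3> each step.
step 8: <-30,85> + <-12,+25> → <-42,110>
step 9: <-42,110> + <-14,+28> → <-56,138>
step 10: <-56,138> + <-16,+31> → <-72,169>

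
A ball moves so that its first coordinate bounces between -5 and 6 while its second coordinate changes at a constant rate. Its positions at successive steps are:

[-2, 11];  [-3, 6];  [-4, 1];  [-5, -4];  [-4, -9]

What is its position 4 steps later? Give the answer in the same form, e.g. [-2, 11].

The first coordinate travels 1 per step and bounces off the walls at -5 and 6.
  step 5: -4 → -3
  step 6: -3 → -2
  step 7: -2 → -1
  step 8: -1 → 0
The second coordinate changes by -5 each step: at step 8 it is -29.

[0, -29]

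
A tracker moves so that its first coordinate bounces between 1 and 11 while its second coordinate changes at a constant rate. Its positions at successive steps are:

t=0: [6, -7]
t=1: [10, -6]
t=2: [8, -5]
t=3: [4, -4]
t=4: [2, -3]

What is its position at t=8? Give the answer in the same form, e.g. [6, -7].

The first coordinate reflects between 1 and 11, moving 4 per step.
  step 5: 2 → 6
  step 6: 6 → 10
  step 7: 10 → 8
  step 8: 8 → 4
The second coordinate changes by +1 each step: at step 8 it is 1.

[4, 1]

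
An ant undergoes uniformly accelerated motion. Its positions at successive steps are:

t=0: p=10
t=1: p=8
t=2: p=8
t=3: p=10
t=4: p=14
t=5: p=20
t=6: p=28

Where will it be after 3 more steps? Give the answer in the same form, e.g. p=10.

p=64

First differences are -2, +0, +2, +4, +6, +8; their common second difference is +2 (constant acceleration).
step 7: 28 + 10 → p=38
step 8: 38 + 12 → p=50
step 9: 50 + 14 → p=64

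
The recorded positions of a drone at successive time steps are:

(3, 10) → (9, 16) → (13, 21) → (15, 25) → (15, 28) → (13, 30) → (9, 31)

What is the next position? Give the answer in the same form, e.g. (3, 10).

Successive displacements: (+6, +6), (+4, +5), (+2, +4), (+0, +3), (-2, +2), (-4, +1) — each changes by (-2, -1).
step 7: (9, 31) + (-6, +0) → (3, 31)

(3, 31)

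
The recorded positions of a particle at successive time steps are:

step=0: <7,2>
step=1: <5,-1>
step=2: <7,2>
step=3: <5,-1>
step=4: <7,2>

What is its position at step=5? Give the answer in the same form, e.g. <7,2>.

Consecutive displacements <-2,-3>, <+2,+3>, <-2,-3>, <+2,+3> scale by a factor of -1 each step.
step 5: <7,2> + <-2,-3> → <5,-1>

<5,-1>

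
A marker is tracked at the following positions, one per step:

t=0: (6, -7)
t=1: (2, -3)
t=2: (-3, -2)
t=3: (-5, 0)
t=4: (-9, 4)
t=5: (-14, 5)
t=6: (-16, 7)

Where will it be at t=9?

Step-to-step displacements: (-4, +4), (-5, +1), (-2, +2), (-4, +4), (-5, +1), (-2, +2) — a repeating cycle of length 3.
step 7: apply (-4, +4) → (-20, 11)
step 8: apply (-5, +1) → (-25, 12)
step 9: apply (-2, +2) → (-27, 14)

(-27, 14)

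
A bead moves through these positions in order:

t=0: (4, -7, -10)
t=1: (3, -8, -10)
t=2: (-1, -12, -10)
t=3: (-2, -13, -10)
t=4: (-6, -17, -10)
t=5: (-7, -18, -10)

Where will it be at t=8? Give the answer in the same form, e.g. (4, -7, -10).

Step-to-step displacements: (-1, -1, +0), (-4, -4, +0), (-1, -1, +0), (-4, -4, +0), (-1, -1, +0) — a repeating cycle of length 2.
step 6: apply (-4, -4, +0) → (-11, -22, -10)
step 7: apply (-1, -1, +0) → (-12, -23, -10)
step 8: apply (-4, -4, +0) → (-16, -27, -10)

(-16, -27, -10)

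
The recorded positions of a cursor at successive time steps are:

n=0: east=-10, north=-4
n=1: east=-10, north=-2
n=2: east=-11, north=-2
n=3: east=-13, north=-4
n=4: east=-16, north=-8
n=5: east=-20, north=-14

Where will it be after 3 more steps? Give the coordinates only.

Successive displacements: (+0, +2), (-1, +0), (-2, -2), (-3, -4), (-4, -6) — each changes by (-1, -2).
step 6: east=-20, north=-14 + (-5, -8) → east=-25, north=-22
step 7: east=-25, north=-22 + (-6, -10) → east=-31, north=-32
step 8: east=-31, north=-32 + (-7, -12) → east=-38, north=-44

east=-38, north=-44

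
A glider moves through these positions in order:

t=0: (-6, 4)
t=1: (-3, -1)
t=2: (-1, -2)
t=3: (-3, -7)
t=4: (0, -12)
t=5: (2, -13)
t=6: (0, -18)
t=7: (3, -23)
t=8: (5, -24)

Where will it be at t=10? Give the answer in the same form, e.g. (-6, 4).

Differencing gives (+3, -5), (+2, -1), (-2, -5), (+3, -5), (+2, -1), (-2, -5), (+3, -5), (+2, -1). This is the pattern (+3, -5), (+2, -1), (-2, -5) repeated.
step 9: apply (-2, -5) → (3, -29)
step 10: apply (+3, -5) → (6, -34)

(6, -34)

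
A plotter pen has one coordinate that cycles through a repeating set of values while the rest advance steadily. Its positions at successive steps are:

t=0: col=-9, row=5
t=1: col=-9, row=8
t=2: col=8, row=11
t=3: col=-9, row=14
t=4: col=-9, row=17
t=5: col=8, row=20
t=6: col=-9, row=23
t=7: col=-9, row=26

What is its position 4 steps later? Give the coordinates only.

The col coordinate repeats the cycle [-9, -9, 8] with period 3; step 11 mod 3 = 2, giving 8.
The row coordinate changes by +3 each step, so at step 11 it is 5 + 11·(3) = 38.

col=8, row=38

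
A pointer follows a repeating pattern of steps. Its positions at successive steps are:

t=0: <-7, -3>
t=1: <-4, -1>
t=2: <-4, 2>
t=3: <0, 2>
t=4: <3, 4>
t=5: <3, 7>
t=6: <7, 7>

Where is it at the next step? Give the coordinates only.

Step-to-step displacements: <+3, +2>, <+0, +3>, <+4, +0>, <+3, +2>, <+0, +3>, <+4, +0> — a repeating cycle of length 3.
step 7: apply <+3, +2> → <10, 9>

<10, 9>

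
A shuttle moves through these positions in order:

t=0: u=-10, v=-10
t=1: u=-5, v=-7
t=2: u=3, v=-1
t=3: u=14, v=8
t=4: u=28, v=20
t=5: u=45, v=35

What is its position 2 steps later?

u=88, v=74

Taking differences between consecutive positions: (+5,+3), (+8,+6), (+11,+9), (+14,+12), (+17,+15). These grow by (+3,+3) each step.
step 6: u=45, v=35 + (+20,+18) → u=65, v=53
step 7: u=65, v=53 + (+23,+21) → u=88, v=74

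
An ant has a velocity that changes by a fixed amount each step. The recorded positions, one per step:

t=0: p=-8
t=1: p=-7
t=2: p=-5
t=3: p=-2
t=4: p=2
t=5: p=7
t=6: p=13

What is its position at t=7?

p=20

Taking differences between consecutive positions: +1, +2, +3, +4, +5, +6. These grow by +1 each step.
step 7: 13 + 7 → p=20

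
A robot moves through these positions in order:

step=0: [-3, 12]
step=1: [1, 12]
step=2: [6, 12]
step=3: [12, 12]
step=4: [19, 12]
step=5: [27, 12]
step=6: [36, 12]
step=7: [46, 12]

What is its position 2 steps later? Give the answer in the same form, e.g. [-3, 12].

[69, 12]

Successive displacements: [+4, +0], [+5, +0], [+6, +0], [+7, +0], [+8, +0], [+9, +0], [+10, +0] — each changes by [+1, +0].
step 8: [46, 12] + [+11, +0] → [57, 12]
step 9: [57, 12] + [+12, +0] → [69, 12]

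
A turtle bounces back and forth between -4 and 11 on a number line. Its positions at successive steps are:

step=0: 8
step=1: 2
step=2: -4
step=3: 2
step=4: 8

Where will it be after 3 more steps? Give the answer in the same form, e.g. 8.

The value reflects between -4 and 11, moving 6 per step.
  step 5: 8 → 8
  step 6: 8 → 2
  step 7: 2 → -4

-4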